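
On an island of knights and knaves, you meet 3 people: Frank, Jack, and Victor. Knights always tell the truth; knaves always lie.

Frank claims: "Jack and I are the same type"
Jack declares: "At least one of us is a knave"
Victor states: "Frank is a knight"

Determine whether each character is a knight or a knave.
Frank is a knave.
Jack is a knight.
Victor is a knave.

Verification:
- Frank (knave) says "Jack and I are the same type" - this is FALSE (a lie) because Frank is a knave and Jack is a knight.
- Jack (knight) says "At least one of us is a knave" - this is TRUE because Frank and Victor are knaves.
- Victor (knave) says "Frank is a knight" - this is FALSE (a lie) because Frank is a knave.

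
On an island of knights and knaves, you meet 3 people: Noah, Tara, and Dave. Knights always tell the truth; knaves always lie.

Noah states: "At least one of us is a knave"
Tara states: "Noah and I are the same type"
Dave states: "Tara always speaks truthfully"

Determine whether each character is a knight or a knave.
Noah is a knight.
Tara is a knave.
Dave is a knave.

Verification:
- Noah (knight) says "At least one of us is a knave" - this is TRUE because Tara and Dave are knaves.
- Tara (knave) says "Noah and I are the same type" - this is FALSE (a lie) because Tara is a knave and Noah is a knight.
- Dave (knave) says "Tara always speaks truthfully" - this is FALSE (a lie) because Tara is a knave.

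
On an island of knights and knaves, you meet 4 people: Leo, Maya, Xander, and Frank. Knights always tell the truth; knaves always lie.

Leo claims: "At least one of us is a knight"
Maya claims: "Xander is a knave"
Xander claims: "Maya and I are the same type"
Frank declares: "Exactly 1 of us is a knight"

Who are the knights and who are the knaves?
Leo is a knight.
Maya is a knight.
Xander is a knave.
Frank is a knave.

Verification:
- Leo (knight) says "At least one of us is a knight" - this is TRUE because Leo and Maya are knights.
- Maya (knight) says "Xander is a knave" - this is TRUE because Xander is a knave.
- Xander (knave) says "Maya and I are the same type" - this is FALSE (a lie) because Xander is a knave and Maya is a knight.
- Frank (knave) says "Exactly 1 of us is a knight" - this is FALSE (a lie) because there are 2 knights.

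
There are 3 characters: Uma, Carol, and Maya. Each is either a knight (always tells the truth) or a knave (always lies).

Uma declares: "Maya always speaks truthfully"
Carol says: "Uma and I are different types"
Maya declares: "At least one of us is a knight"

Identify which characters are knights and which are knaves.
Uma is a knave.
Carol is a knave.
Maya is a knave.

Verification:
- Uma (knave) says "Maya always speaks truthfully" - this is FALSE (a lie) because Maya is a knave.
- Carol (knave) says "Uma and I are different types" - this is FALSE (a lie) because Carol is a knave and Uma is a knave.
- Maya (knave) says "At least one of us is a knight" - this is FALSE (a lie) because no one is a knight.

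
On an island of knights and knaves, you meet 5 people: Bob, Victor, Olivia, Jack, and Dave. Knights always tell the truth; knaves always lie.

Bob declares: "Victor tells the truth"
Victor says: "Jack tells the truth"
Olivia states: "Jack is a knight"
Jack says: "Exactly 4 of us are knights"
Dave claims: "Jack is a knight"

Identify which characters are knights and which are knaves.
Bob is a knave.
Victor is a knave.
Olivia is a knave.
Jack is a knave.
Dave is a knave.

Verification:
- Bob (knave) says "Victor tells the truth" - this is FALSE (a lie) because Victor is a knave.
- Victor (knave) says "Jack tells the truth" - this is FALSE (a lie) because Jack is a knave.
- Olivia (knave) says "Jack is a knight" - this is FALSE (a lie) because Jack is a knave.
- Jack (knave) says "Exactly 4 of us are knights" - this is FALSE (a lie) because there are 0 knights.
- Dave (knave) says "Jack is a knight" - this is FALSE (a lie) because Jack is a knave.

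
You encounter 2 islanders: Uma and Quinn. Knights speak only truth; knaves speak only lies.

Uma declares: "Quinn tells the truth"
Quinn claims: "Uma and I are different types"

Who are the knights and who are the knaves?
Uma is a knave.
Quinn is a knave.

Verification:
- Uma (knave) says "Quinn tells the truth" - this is FALSE (a lie) because Quinn is a knave.
- Quinn (knave) says "Uma and I are different types" - this is FALSE (a lie) because Quinn is a knave and Uma is a knave.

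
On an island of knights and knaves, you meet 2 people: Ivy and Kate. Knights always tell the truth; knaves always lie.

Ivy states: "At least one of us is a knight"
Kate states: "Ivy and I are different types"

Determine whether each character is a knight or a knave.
Ivy is a knave.
Kate is a knave.

Verification:
- Ivy (knave) says "At least one of us is a knight" - this is FALSE (a lie) because no one is a knight.
- Kate (knave) says "Ivy and I are different types" - this is FALSE (a lie) because Kate is a knave and Ivy is a knave.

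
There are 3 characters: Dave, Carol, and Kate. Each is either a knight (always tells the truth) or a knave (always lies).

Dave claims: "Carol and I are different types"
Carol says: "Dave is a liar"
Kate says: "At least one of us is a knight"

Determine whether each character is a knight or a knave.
Dave is a knight.
Carol is a knave.
Kate is a knight.

Verification:
- Dave (knight) says "Carol and I are different types" - this is TRUE because Dave is a knight and Carol is a knave.
- Carol (knave) says "Dave is a liar" - this is FALSE (a lie) because Dave is a knight.
- Kate (knight) says "At least one of us is a knight" - this is TRUE because Dave and Kate are knights.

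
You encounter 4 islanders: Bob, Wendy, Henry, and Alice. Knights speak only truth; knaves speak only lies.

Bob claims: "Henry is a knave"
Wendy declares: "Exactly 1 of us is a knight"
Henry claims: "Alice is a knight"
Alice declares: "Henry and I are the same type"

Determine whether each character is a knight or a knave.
Bob is a knave.
Wendy is a knave.
Henry is a knight.
Alice is a knight.

Verification:
- Bob (knave) says "Henry is a knave" - this is FALSE (a lie) because Henry is a knight.
- Wendy (knave) says "Exactly 1 of us is a knight" - this is FALSE (a lie) because there are 2 knights.
- Henry (knight) says "Alice is a knight" - this is TRUE because Alice is a knight.
- Alice (knight) says "Henry and I are the same type" - this is TRUE because Alice is a knight and Henry is a knight.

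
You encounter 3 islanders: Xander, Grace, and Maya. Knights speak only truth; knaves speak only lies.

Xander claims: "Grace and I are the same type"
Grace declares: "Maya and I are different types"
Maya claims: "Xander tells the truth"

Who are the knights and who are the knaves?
Xander is a knave.
Grace is a knight.
Maya is a knave.

Verification:
- Xander (knave) says "Grace and I are the same type" - this is FALSE (a lie) because Xander is a knave and Grace is a knight.
- Grace (knight) says "Maya and I are different types" - this is TRUE because Grace is a knight and Maya is a knave.
- Maya (knave) says "Xander tells the truth" - this is FALSE (a lie) because Xander is a knave.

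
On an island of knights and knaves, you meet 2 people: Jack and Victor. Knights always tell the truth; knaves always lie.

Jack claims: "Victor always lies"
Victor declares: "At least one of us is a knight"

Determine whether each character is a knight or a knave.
Jack is a knave.
Victor is a knight.

Verification:
- Jack (knave) says "Victor always lies" - this is FALSE (a lie) because Victor is a knight.
- Victor (knight) says "At least one of us is a knight" - this is TRUE because Victor is a knight.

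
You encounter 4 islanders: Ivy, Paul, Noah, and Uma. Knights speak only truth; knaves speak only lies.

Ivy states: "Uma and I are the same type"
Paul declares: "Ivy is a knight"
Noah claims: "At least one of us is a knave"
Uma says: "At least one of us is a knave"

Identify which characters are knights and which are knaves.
Ivy is a knave.
Paul is a knave.
Noah is a knight.
Uma is a knight.

Verification:
- Ivy (knave) says "Uma and I are the same type" - this is FALSE (a lie) because Ivy is a knave and Uma is a knight.
- Paul (knave) says "Ivy is a knight" - this is FALSE (a lie) because Ivy is a knave.
- Noah (knight) says "At least one of us is a knave" - this is TRUE because Ivy and Paul are knaves.
- Uma (knight) says "At least one of us is a knave" - this is TRUE because Ivy and Paul are knaves.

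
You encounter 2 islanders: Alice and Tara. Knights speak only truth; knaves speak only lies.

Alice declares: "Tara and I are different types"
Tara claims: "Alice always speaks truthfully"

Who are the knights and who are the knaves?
Alice is a knave.
Tara is a knave.

Verification:
- Alice (knave) says "Tara and I are different types" - this is FALSE (a lie) because Alice is a knave and Tara is a knave.
- Tara (knave) says "Alice always speaks truthfully" - this is FALSE (a lie) because Alice is a knave.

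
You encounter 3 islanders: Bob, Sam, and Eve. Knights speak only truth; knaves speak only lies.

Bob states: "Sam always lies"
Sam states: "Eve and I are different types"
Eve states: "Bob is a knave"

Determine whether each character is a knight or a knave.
Bob is a knight.
Sam is a knave.
Eve is a knave.

Verification:
- Bob (knight) says "Sam always lies" - this is TRUE because Sam is a knave.
- Sam (knave) says "Eve and I are different types" - this is FALSE (a lie) because Sam is a knave and Eve is a knave.
- Eve (knave) says "Bob is a knave" - this is FALSE (a lie) because Bob is a knight.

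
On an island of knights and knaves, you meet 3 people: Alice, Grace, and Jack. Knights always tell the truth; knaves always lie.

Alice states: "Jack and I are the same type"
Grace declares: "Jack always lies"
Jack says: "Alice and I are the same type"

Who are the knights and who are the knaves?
Alice is a knight.
Grace is a knave.
Jack is a knight.

Verification:
- Alice (knight) says "Jack and I are the same type" - this is TRUE because Alice is a knight and Jack is a knight.
- Grace (knave) says "Jack always lies" - this is FALSE (a lie) because Jack is a knight.
- Jack (knight) says "Alice and I are the same type" - this is TRUE because Jack is a knight and Alice is a knight.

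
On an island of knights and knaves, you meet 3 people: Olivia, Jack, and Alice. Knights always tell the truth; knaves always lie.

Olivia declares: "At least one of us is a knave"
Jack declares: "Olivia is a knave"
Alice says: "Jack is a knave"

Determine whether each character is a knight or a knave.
Olivia is a knight.
Jack is a knave.
Alice is a knight.

Verification:
- Olivia (knight) says "At least one of us is a knave" - this is TRUE because Jack is a knave.
- Jack (knave) says "Olivia is a knave" - this is FALSE (a lie) because Olivia is a knight.
- Alice (knight) says "Jack is a knave" - this is TRUE because Jack is a knave.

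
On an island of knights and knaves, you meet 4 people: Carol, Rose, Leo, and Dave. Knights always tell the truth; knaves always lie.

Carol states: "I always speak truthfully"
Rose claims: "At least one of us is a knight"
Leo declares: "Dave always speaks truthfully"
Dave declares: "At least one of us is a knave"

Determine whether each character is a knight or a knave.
Carol is a knave.
Rose is a knight.
Leo is a knight.
Dave is a knight.

Verification:
- Carol (knave) says "I always speak truthfully" - this is FALSE (a lie) because Carol is a knave.
- Rose (knight) says "At least one of us is a knight" - this is TRUE because Rose, Leo, and Dave are knights.
- Leo (knight) says "Dave always speaks truthfully" - this is TRUE because Dave is a knight.
- Dave (knight) says "At least one of us is a knave" - this is TRUE because Carol is a knave.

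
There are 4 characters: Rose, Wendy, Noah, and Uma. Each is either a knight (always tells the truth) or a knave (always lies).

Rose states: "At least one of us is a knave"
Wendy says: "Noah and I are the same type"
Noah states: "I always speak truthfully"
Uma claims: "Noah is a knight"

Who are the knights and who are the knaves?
Rose is a knight.
Wendy is a knave.
Noah is a knight.
Uma is a knight.

Verification:
- Rose (knight) says "At least one of us is a knave" - this is TRUE because Wendy is a knave.
- Wendy (knave) says "Noah and I are the same type" - this is FALSE (a lie) because Wendy is a knave and Noah is a knight.
- Noah (knight) says "I always speak truthfully" - this is TRUE because Noah is a knight.
- Uma (knight) says "Noah is a knight" - this is TRUE because Noah is a knight.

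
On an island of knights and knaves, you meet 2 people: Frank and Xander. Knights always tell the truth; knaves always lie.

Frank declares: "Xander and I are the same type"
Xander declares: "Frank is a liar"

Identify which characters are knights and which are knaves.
Frank is a knave.
Xander is a knight.

Verification:
- Frank (knave) says "Xander and I are the same type" - this is FALSE (a lie) because Frank is a knave and Xander is a knight.
- Xander (knight) says "Frank is a liar" - this is TRUE because Frank is a knave.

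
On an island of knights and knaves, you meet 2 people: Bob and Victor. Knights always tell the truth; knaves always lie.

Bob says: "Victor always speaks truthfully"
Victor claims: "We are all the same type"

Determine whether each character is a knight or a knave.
Bob is a knight.
Victor is a knight.

Verification:
- Bob (knight) says "Victor always speaks truthfully" - this is TRUE because Victor is a knight.
- Victor (knight) says "We are all the same type" - this is TRUE because Bob and Victor are knights.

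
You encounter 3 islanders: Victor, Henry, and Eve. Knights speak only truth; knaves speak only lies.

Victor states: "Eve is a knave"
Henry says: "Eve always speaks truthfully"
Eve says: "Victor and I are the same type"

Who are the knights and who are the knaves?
Victor is a knight.
Henry is a knave.
Eve is a knave.

Verification:
- Victor (knight) says "Eve is a knave" - this is TRUE because Eve is a knave.
- Henry (knave) says "Eve always speaks truthfully" - this is FALSE (a lie) because Eve is a knave.
- Eve (knave) says "Victor and I are the same type" - this is FALSE (a lie) because Eve is a knave and Victor is a knight.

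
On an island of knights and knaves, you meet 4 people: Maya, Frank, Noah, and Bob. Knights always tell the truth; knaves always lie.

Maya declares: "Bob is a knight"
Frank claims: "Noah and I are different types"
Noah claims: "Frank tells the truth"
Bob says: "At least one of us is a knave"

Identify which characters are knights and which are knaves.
Maya is a knight.
Frank is a knave.
Noah is a knave.
Bob is a knight.

Verification:
- Maya (knight) says "Bob is a knight" - this is TRUE because Bob is a knight.
- Frank (knave) says "Noah and I are different types" - this is FALSE (a lie) because Frank is a knave and Noah is a knave.
- Noah (knave) says "Frank tells the truth" - this is FALSE (a lie) because Frank is a knave.
- Bob (knight) says "At least one of us is a knave" - this is TRUE because Frank and Noah are knaves.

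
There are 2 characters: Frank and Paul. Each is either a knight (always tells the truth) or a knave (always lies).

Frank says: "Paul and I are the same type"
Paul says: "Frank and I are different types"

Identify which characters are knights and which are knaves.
Frank is a knave.
Paul is a knight.

Verification:
- Frank (knave) says "Paul and I are the same type" - this is FALSE (a lie) because Frank is a knave and Paul is a knight.
- Paul (knight) says "Frank and I are different types" - this is TRUE because Paul is a knight and Frank is a knave.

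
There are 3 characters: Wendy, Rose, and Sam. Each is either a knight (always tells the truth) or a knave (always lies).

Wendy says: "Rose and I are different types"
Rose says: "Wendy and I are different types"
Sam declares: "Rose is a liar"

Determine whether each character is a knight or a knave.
Wendy is a knave.
Rose is a knave.
Sam is a knight.

Verification:
- Wendy (knave) says "Rose and I are different types" - this is FALSE (a lie) because Wendy is a knave and Rose is a knave.
- Rose (knave) says "Wendy and I are different types" - this is FALSE (a lie) because Rose is a knave and Wendy is a knave.
- Sam (knight) says "Rose is a liar" - this is TRUE because Rose is a knave.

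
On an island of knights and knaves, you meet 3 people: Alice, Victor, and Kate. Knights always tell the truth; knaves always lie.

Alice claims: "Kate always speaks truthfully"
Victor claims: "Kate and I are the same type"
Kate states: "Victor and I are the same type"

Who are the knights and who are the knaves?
Alice is a knight.
Victor is a knight.
Kate is a knight.

Verification:
- Alice (knight) says "Kate always speaks truthfully" - this is TRUE because Kate is a knight.
- Victor (knight) says "Kate and I are the same type" - this is TRUE because Victor is a knight and Kate is a knight.
- Kate (knight) says "Victor and I are the same type" - this is TRUE because Kate is a knight and Victor is a knight.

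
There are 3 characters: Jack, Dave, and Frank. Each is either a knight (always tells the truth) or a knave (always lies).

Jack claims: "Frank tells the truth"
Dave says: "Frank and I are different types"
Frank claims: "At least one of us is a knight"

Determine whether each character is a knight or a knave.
Jack is a knave.
Dave is a knave.
Frank is a knave.

Verification:
- Jack (knave) says "Frank tells the truth" - this is FALSE (a lie) because Frank is a knave.
- Dave (knave) says "Frank and I are different types" - this is FALSE (a lie) because Dave is a knave and Frank is a knave.
- Frank (knave) says "At least one of us is a knight" - this is FALSE (a lie) because no one is a knight.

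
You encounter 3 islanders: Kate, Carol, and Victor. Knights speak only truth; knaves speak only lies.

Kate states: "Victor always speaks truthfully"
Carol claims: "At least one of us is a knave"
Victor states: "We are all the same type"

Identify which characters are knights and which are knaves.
Kate is a knave.
Carol is a knight.
Victor is a knave.

Verification:
- Kate (knave) says "Victor always speaks truthfully" - this is FALSE (a lie) because Victor is a knave.
- Carol (knight) says "At least one of us is a knave" - this is TRUE because Kate and Victor are knaves.
- Victor (knave) says "We are all the same type" - this is FALSE (a lie) because Carol is a knight and Kate and Victor are knaves.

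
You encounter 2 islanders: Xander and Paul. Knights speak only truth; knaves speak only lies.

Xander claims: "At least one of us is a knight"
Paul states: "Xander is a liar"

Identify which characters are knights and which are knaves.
Xander is a knight.
Paul is a knave.

Verification:
- Xander (knight) says "At least one of us is a knight" - this is TRUE because Xander is a knight.
- Paul (knave) says "Xander is a liar" - this is FALSE (a lie) because Xander is a knight.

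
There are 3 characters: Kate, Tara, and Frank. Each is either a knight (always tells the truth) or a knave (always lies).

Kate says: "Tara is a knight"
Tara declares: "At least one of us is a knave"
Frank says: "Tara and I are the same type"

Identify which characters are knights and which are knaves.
Kate is a knight.
Tara is a knight.
Frank is a knave.

Verification:
- Kate (knight) says "Tara is a knight" - this is TRUE because Tara is a knight.
- Tara (knight) says "At least one of us is a knave" - this is TRUE because Frank is a knave.
- Frank (knave) says "Tara and I are the same type" - this is FALSE (a lie) because Frank is a knave and Tara is a knight.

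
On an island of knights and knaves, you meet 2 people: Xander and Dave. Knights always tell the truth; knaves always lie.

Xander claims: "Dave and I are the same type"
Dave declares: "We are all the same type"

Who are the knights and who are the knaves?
Xander is a knight.
Dave is a knight.

Verification:
- Xander (knight) says "Dave and I are the same type" - this is TRUE because Xander is a knight and Dave is a knight.
- Dave (knight) says "We are all the same type" - this is TRUE because Xander and Dave are knights.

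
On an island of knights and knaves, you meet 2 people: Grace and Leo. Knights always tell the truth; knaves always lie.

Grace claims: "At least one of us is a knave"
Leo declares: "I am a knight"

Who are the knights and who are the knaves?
Grace is a knight.
Leo is a knave.

Verification:
- Grace (knight) says "At least one of us is a knave" - this is TRUE because Leo is a knave.
- Leo (knave) says "I am a knight" - this is FALSE (a lie) because Leo is a knave.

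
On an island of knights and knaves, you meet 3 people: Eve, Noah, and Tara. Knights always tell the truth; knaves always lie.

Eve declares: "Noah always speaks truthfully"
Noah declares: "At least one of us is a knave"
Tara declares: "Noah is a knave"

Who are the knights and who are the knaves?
Eve is a knight.
Noah is a knight.
Tara is a knave.

Verification:
- Eve (knight) says "Noah always speaks truthfully" - this is TRUE because Noah is a knight.
- Noah (knight) says "At least one of us is a knave" - this is TRUE because Tara is a knave.
- Tara (knave) says "Noah is a knave" - this is FALSE (a lie) because Noah is a knight.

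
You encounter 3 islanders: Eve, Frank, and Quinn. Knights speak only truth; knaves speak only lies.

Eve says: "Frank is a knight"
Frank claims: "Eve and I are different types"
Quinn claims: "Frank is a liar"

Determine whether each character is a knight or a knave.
Eve is a knave.
Frank is a knave.
Quinn is a knight.

Verification:
- Eve (knave) says "Frank is a knight" - this is FALSE (a lie) because Frank is a knave.
- Frank (knave) says "Eve and I are different types" - this is FALSE (a lie) because Frank is a knave and Eve is a knave.
- Quinn (knight) says "Frank is a liar" - this is TRUE because Frank is a knave.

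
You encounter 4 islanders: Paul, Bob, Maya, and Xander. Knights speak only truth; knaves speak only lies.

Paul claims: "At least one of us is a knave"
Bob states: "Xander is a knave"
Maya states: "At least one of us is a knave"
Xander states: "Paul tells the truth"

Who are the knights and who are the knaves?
Paul is a knight.
Bob is a knave.
Maya is a knight.
Xander is a knight.

Verification:
- Paul (knight) says "At least one of us is a knave" - this is TRUE because Bob is a knave.
- Bob (knave) says "Xander is a knave" - this is FALSE (a lie) because Xander is a knight.
- Maya (knight) says "At least one of us is a knave" - this is TRUE because Bob is a knave.
- Xander (knight) says "Paul tells the truth" - this is TRUE because Paul is a knight.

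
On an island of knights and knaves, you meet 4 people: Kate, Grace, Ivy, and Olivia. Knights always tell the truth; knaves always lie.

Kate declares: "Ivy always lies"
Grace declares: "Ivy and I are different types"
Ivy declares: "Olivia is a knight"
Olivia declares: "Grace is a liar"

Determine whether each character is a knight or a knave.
Kate is a knight.
Grace is a knight.
Ivy is a knave.
Olivia is a knave.

Verification:
- Kate (knight) says "Ivy always lies" - this is TRUE because Ivy is a knave.
- Grace (knight) says "Ivy and I are different types" - this is TRUE because Grace is a knight and Ivy is a knave.
- Ivy (knave) says "Olivia is a knight" - this is FALSE (a lie) because Olivia is a knave.
- Olivia (knave) says "Grace is a liar" - this is FALSE (a lie) because Grace is a knight.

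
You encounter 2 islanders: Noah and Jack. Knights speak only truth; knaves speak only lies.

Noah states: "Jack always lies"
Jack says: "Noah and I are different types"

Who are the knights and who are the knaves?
Noah is a knave.
Jack is a knight.

Verification:
- Noah (knave) says "Jack always lies" - this is FALSE (a lie) because Jack is a knight.
- Jack (knight) says "Noah and I are different types" - this is TRUE because Jack is a knight and Noah is a knave.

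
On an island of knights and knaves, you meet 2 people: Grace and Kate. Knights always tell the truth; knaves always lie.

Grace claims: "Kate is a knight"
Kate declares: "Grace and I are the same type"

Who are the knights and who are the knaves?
Grace is a knight.
Kate is a knight.

Verification:
- Grace (knight) says "Kate is a knight" - this is TRUE because Kate is a knight.
- Kate (knight) says "Grace and I are the same type" - this is TRUE because Kate is a knight and Grace is a knight.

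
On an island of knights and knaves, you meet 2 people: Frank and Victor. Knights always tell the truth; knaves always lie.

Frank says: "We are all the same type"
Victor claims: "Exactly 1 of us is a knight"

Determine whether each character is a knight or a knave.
Frank is a knave.
Victor is a knight.

Verification:
- Frank (knave) says "We are all the same type" - this is FALSE (a lie) because Victor is a knight and Frank is a knave.
- Victor (knight) says "Exactly 1 of us is a knight" - this is TRUE because there are 1 knights.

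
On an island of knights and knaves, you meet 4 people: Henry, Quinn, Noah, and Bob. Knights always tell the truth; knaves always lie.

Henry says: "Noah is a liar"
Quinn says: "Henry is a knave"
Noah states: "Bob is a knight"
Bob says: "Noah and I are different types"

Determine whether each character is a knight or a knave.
Henry is a knight.
Quinn is a knave.
Noah is a knave.
Bob is a knave.

Verification:
- Henry (knight) says "Noah is a liar" - this is TRUE because Noah is a knave.
- Quinn (knave) says "Henry is a knave" - this is FALSE (a lie) because Henry is a knight.
- Noah (knave) says "Bob is a knight" - this is FALSE (a lie) because Bob is a knave.
- Bob (knave) says "Noah and I are different types" - this is FALSE (a lie) because Bob is a knave and Noah is a knave.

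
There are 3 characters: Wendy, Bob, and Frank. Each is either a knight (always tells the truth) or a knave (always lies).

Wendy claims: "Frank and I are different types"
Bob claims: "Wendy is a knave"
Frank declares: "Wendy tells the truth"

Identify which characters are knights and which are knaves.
Wendy is a knave.
Bob is a knight.
Frank is a knave.

Verification:
- Wendy (knave) says "Frank and I are different types" - this is FALSE (a lie) because Wendy is a knave and Frank is a knave.
- Bob (knight) says "Wendy is a knave" - this is TRUE because Wendy is a knave.
- Frank (knave) says "Wendy tells the truth" - this is FALSE (a lie) because Wendy is a knave.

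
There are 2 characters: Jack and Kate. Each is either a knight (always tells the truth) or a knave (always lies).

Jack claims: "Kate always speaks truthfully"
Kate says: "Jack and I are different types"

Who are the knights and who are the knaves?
Jack is a knave.
Kate is a knave.

Verification:
- Jack (knave) says "Kate always speaks truthfully" - this is FALSE (a lie) because Kate is a knave.
- Kate (knave) says "Jack and I are different types" - this is FALSE (a lie) because Kate is a knave and Jack is a knave.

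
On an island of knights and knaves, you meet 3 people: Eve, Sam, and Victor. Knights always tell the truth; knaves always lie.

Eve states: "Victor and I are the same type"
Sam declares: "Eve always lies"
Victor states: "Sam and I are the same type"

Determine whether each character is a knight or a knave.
Eve is a knave.
Sam is a knight.
Victor is a knight.

Verification:
- Eve (knave) says "Victor and I are the same type" - this is FALSE (a lie) because Eve is a knave and Victor is a knight.
- Sam (knight) says "Eve always lies" - this is TRUE because Eve is a knave.
- Victor (knight) says "Sam and I are the same type" - this is TRUE because Victor is a knight and Sam is a knight.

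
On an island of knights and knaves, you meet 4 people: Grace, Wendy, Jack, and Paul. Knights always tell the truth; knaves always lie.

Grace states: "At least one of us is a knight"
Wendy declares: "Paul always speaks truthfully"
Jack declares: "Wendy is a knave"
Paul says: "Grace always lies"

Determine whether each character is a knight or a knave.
Grace is a knight.
Wendy is a knave.
Jack is a knight.
Paul is a knave.

Verification:
- Grace (knight) says "At least one of us is a knight" - this is TRUE because Grace and Jack are knights.
- Wendy (knave) says "Paul always speaks truthfully" - this is FALSE (a lie) because Paul is a knave.
- Jack (knight) says "Wendy is a knave" - this is TRUE because Wendy is a knave.
- Paul (knave) says "Grace always lies" - this is FALSE (a lie) because Grace is a knight.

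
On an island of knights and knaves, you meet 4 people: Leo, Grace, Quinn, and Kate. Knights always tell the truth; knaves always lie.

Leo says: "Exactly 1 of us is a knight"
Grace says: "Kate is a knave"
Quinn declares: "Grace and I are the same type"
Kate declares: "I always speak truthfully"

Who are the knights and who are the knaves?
Leo is a knave.
Grace is a knight.
Quinn is a knight.
Kate is a knave.

Verification:
- Leo (knave) says "Exactly 1 of us is a knight" - this is FALSE (a lie) because there are 2 knights.
- Grace (knight) says "Kate is a knave" - this is TRUE because Kate is a knave.
- Quinn (knight) says "Grace and I are the same type" - this is TRUE because Quinn is a knight and Grace is a knight.
- Kate (knave) says "I always speak truthfully" - this is FALSE (a lie) because Kate is a knave.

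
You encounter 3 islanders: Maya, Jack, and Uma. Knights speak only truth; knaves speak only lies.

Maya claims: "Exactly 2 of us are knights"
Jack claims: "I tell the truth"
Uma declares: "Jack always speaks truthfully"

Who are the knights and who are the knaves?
Maya is a knave.
Jack is a knave.
Uma is a knave.

Verification:
- Maya (knave) says "Exactly 2 of us are knights" - this is FALSE (a lie) because there are 0 knights.
- Jack (knave) says "I tell the truth" - this is FALSE (a lie) because Jack is a knave.
- Uma (knave) says "Jack always speaks truthfully" - this is FALSE (a lie) because Jack is a knave.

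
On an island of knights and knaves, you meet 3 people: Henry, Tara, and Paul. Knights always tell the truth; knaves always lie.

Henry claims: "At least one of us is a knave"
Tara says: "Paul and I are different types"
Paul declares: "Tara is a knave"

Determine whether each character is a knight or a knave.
Henry is a knight.
Tara is a knight.
Paul is a knave.

Verification:
- Henry (knight) says "At least one of us is a knave" - this is TRUE because Paul is a knave.
- Tara (knight) says "Paul and I are different types" - this is TRUE because Tara is a knight and Paul is a knave.
- Paul (knave) says "Tara is a knave" - this is FALSE (a lie) because Tara is a knight.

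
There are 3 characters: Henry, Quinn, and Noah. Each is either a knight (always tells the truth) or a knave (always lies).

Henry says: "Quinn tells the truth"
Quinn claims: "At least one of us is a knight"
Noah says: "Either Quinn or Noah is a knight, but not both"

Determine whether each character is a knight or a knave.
Henry is a knave.
Quinn is a knave.
Noah is a knave.

Verification:
- Henry (knave) says "Quinn tells the truth" - this is FALSE (a lie) because Quinn is a knave.
- Quinn (knave) says "At least one of us is a knight" - this is FALSE (a lie) because no one is a knight.
- Noah (knave) says "Either Quinn or Noah is a knight, but not both" - this is FALSE (a lie) because Quinn is a knave and Noah is a knave.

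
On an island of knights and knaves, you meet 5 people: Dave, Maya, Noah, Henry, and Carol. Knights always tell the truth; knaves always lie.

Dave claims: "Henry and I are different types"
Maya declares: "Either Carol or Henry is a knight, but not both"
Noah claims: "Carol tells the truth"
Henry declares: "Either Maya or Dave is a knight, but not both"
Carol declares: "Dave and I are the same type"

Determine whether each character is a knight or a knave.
Dave is a knight.
Maya is a knight.
Noah is a knight.
Henry is a knave.
Carol is a knight.

Verification:
- Dave (knight) says "Henry and I are different types" - this is TRUE because Dave is a knight and Henry is a knave.
- Maya (knight) says "Either Carol or Henry is a knight, but not both" - this is TRUE because Carol is a knight and Henry is a knave.
- Noah (knight) says "Carol tells the truth" - this is TRUE because Carol is a knight.
- Henry (knave) says "Either Maya or Dave is a knight, but not both" - this is FALSE (a lie) because Maya is a knight and Dave is a knight.
- Carol (knight) says "Dave and I are the same type" - this is TRUE because Carol is a knight and Dave is a knight.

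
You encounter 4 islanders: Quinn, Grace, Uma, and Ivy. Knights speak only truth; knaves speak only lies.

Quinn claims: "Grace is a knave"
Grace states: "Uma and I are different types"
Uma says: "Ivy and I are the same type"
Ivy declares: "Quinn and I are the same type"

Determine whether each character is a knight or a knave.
Quinn is a knight.
Grace is a knave.
Uma is a knave.
Ivy is a knight.

Verification:
- Quinn (knight) says "Grace is a knave" - this is TRUE because Grace is a knave.
- Grace (knave) says "Uma and I are different types" - this is FALSE (a lie) because Grace is a knave and Uma is a knave.
- Uma (knave) says "Ivy and I are the same type" - this is FALSE (a lie) because Uma is a knave and Ivy is a knight.
- Ivy (knight) says "Quinn and I are the same type" - this is TRUE because Ivy is a knight and Quinn is a knight.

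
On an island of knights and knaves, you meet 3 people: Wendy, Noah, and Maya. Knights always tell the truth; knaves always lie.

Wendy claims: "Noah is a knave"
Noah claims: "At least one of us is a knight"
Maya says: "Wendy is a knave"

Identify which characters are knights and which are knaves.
Wendy is a knave.
Noah is a knight.
Maya is a knight.

Verification:
- Wendy (knave) says "Noah is a knave" - this is FALSE (a lie) because Noah is a knight.
- Noah (knight) says "At least one of us is a knight" - this is TRUE because Noah and Maya are knights.
- Maya (knight) says "Wendy is a knave" - this is TRUE because Wendy is a knave.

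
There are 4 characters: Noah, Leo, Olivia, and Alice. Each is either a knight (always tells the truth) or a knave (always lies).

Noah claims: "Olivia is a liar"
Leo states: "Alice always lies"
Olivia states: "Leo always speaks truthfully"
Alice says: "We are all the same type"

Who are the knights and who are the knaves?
Noah is a knave.
Leo is a knight.
Olivia is a knight.
Alice is a knave.

Verification:
- Noah (knave) says "Olivia is a liar" - this is FALSE (a lie) because Olivia is a knight.
- Leo (knight) says "Alice always lies" - this is TRUE because Alice is a knave.
- Olivia (knight) says "Leo always speaks truthfully" - this is TRUE because Leo is a knight.
- Alice (knave) says "We are all the same type" - this is FALSE (a lie) because Leo and Olivia are knights and Noah and Alice are knaves.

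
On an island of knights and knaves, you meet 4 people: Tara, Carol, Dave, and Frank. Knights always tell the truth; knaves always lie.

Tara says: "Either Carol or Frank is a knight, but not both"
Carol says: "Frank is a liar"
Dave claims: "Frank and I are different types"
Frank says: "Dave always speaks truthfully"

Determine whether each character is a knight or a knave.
Tara is a knight.
Carol is a knight.
Dave is a knave.
Frank is a knave.

Verification:
- Tara (knight) says "Either Carol or Frank is a knight, but not both" - this is TRUE because Carol is a knight and Frank is a knave.
- Carol (knight) says "Frank is a liar" - this is TRUE because Frank is a knave.
- Dave (knave) says "Frank and I are different types" - this is FALSE (a lie) because Dave is a knave and Frank is a knave.
- Frank (knave) says "Dave always speaks truthfully" - this is FALSE (a lie) because Dave is a knave.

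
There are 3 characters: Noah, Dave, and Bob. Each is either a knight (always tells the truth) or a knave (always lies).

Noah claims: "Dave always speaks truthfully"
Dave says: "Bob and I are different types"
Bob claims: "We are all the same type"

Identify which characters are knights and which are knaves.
Noah is a knight.
Dave is a knight.
Bob is a knave.

Verification:
- Noah (knight) says "Dave always speaks truthfully" - this is TRUE because Dave is a knight.
- Dave (knight) says "Bob and I are different types" - this is TRUE because Dave is a knight and Bob is a knave.
- Bob (knave) says "We are all the same type" - this is FALSE (a lie) because Noah and Dave are knights and Bob is a knave.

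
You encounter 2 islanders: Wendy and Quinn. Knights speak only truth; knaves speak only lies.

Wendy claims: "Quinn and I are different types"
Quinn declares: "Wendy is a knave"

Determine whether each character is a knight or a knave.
Wendy is a knight.
Quinn is a knave.

Verification:
- Wendy (knight) says "Quinn and I are different types" - this is TRUE because Wendy is a knight and Quinn is a knave.
- Quinn (knave) says "Wendy is a knave" - this is FALSE (a lie) because Wendy is a knight.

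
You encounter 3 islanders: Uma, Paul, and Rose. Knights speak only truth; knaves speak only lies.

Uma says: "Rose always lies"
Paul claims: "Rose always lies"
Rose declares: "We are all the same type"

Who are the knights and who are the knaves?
Uma is a knight.
Paul is a knight.
Rose is a knave.

Verification:
- Uma (knight) says "Rose always lies" - this is TRUE because Rose is a knave.
- Paul (knight) says "Rose always lies" - this is TRUE because Rose is a knave.
- Rose (knave) says "We are all the same type" - this is FALSE (a lie) because Uma and Paul are knights and Rose is a knave.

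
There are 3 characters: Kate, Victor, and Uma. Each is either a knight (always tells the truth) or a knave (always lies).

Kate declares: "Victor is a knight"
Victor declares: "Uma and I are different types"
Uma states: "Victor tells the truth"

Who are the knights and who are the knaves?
Kate is a knave.
Victor is a knave.
Uma is a knave.

Verification:
- Kate (knave) says "Victor is a knight" - this is FALSE (a lie) because Victor is a knave.
- Victor (knave) says "Uma and I are different types" - this is FALSE (a lie) because Victor is a knave and Uma is a knave.
- Uma (knave) says "Victor tells the truth" - this is FALSE (a lie) because Victor is a knave.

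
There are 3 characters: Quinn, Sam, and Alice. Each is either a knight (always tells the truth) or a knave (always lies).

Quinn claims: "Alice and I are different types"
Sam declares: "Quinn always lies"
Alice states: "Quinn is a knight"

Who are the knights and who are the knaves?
Quinn is a knave.
Sam is a knight.
Alice is a knave.

Verification:
- Quinn (knave) says "Alice and I are different types" - this is FALSE (a lie) because Quinn is a knave and Alice is a knave.
- Sam (knight) says "Quinn always lies" - this is TRUE because Quinn is a knave.
- Alice (knave) says "Quinn is a knight" - this is FALSE (a lie) because Quinn is a knave.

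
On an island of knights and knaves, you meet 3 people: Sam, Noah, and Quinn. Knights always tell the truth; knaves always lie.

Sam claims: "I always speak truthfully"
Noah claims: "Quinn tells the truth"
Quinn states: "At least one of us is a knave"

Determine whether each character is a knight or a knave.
Sam is a knave.
Noah is a knight.
Quinn is a knight.

Verification:
- Sam (knave) says "I always speak truthfully" - this is FALSE (a lie) because Sam is a knave.
- Noah (knight) says "Quinn tells the truth" - this is TRUE because Quinn is a knight.
- Quinn (knight) says "At least one of us is a knave" - this is TRUE because Sam is a knave.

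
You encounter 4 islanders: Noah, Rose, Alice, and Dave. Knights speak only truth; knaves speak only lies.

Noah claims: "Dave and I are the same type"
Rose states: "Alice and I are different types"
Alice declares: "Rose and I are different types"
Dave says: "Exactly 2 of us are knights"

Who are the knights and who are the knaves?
Noah is a knight.
Rose is a knave.
Alice is a knave.
Dave is a knight.

Verification:
- Noah (knight) says "Dave and I are the same type" - this is TRUE because Noah is a knight and Dave is a knight.
- Rose (knave) says "Alice and I are different types" - this is FALSE (a lie) because Rose is a knave and Alice is a knave.
- Alice (knave) says "Rose and I are different types" - this is FALSE (a lie) because Alice is a knave and Rose is a knave.
- Dave (knight) says "Exactly 2 of us are knights" - this is TRUE because there are 2 knights.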